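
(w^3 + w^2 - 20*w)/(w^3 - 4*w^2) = (w + 5)/w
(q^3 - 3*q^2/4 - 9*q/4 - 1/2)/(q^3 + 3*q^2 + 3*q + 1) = (4*q^2 - 7*q - 2)/(4*(q^2 + 2*q + 1))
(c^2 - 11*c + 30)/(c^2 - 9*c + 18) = (c - 5)/(c - 3)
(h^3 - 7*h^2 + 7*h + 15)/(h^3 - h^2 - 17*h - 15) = (h - 3)/(h + 3)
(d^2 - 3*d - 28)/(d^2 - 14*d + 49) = (d + 4)/(d - 7)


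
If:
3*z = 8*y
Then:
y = 3*z/8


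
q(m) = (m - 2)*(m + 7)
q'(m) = 2*m + 5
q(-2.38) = -20.24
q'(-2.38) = 0.24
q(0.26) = -12.63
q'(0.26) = 5.52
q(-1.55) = -19.35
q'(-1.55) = 1.90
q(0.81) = -9.29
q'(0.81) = 6.62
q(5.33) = 41.06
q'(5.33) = 15.66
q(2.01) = 0.09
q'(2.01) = 9.02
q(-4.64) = -15.67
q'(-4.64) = -4.28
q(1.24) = -6.26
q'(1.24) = 7.48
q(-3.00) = -20.00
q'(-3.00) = -1.00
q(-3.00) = -20.00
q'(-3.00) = -1.00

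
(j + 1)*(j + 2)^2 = j^3 + 5*j^2 + 8*j + 4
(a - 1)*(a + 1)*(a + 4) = a^3 + 4*a^2 - a - 4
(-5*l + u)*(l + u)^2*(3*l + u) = -15*l^4 - 32*l^3*u - 18*l^2*u^2 + u^4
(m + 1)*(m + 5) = m^2 + 6*m + 5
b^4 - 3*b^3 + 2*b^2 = b^2*(b - 2)*(b - 1)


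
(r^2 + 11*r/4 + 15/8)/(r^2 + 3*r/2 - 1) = (8*r^2 + 22*r + 15)/(4*(2*r^2 + 3*r - 2))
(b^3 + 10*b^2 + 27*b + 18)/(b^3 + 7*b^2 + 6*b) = (b + 3)/b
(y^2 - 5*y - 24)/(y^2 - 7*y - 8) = (y + 3)/(y + 1)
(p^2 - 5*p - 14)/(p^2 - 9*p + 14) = (p + 2)/(p - 2)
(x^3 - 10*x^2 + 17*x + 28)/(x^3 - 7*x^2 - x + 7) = (x - 4)/(x - 1)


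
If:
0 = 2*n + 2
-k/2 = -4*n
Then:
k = -8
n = -1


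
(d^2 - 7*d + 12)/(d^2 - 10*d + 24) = (d - 3)/(d - 6)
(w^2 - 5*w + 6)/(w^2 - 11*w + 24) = (w - 2)/(w - 8)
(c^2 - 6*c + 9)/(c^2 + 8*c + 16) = (c^2 - 6*c + 9)/(c^2 + 8*c + 16)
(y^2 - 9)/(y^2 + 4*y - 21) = (y + 3)/(y + 7)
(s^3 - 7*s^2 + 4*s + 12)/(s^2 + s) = s - 8 + 12/s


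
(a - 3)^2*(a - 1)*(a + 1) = a^4 - 6*a^3 + 8*a^2 + 6*a - 9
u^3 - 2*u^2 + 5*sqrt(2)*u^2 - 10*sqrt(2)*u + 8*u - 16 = (u - 2)*(u + sqrt(2))*(u + 4*sqrt(2))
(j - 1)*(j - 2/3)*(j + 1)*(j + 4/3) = j^4 + 2*j^3/3 - 17*j^2/9 - 2*j/3 + 8/9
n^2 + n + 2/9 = (n + 1/3)*(n + 2/3)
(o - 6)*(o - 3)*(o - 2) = o^3 - 11*o^2 + 36*o - 36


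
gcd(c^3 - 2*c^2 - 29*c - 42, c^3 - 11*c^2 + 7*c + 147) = c^2 - 4*c - 21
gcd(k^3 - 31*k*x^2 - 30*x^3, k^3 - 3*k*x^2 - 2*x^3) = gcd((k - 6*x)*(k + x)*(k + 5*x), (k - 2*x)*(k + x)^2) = k + x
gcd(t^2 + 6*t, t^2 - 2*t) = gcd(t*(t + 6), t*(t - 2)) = t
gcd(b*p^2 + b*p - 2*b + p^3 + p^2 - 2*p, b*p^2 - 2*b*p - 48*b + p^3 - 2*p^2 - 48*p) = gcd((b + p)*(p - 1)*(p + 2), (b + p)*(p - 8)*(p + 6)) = b + p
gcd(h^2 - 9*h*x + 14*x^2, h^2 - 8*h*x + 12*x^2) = -h + 2*x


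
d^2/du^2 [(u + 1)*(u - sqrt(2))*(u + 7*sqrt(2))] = 6*u + 2 + 12*sqrt(2)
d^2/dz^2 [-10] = 0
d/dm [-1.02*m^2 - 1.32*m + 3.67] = -2.04*m - 1.32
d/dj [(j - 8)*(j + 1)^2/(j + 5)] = (j + 1)*(-(j - 8)*(j + 1) + 3*(j - 5)*(j + 5))/(j + 5)^2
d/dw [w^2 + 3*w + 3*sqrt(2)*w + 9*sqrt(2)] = 2*w + 3 + 3*sqrt(2)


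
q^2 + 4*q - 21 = (q - 3)*(q + 7)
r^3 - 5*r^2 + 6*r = r*(r - 3)*(r - 2)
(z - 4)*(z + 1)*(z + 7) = z^3 + 4*z^2 - 25*z - 28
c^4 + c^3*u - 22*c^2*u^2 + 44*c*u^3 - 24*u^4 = (c - 2*u)^2*(c - u)*(c + 6*u)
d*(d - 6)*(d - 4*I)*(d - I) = d^4 - 6*d^3 - 5*I*d^3 - 4*d^2 + 30*I*d^2 + 24*d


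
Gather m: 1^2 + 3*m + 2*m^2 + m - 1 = 2*m^2 + 4*m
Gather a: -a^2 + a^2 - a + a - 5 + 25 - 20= 0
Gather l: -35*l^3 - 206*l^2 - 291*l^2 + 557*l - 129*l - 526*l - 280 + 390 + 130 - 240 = -35*l^3 - 497*l^2 - 98*l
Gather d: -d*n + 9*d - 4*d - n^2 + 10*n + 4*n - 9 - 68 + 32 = d*(5 - n) - n^2 + 14*n - 45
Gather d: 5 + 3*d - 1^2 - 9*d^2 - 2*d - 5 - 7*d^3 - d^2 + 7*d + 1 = -7*d^3 - 10*d^2 + 8*d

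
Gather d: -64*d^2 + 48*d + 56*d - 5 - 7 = -64*d^2 + 104*d - 12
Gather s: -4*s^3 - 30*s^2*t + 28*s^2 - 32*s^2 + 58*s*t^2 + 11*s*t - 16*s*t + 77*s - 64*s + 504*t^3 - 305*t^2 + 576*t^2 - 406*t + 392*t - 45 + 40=-4*s^3 + s^2*(-30*t - 4) + s*(58*t^2 - 5*t + 13) + 504*t^3 + 271*t^2 - 14*t - 5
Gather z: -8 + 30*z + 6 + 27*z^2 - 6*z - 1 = 27*z^2 + 24*z - 3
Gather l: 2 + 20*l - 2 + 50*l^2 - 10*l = 50*l^2 + 10*l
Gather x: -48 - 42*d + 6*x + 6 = -42*d + 6*x - 42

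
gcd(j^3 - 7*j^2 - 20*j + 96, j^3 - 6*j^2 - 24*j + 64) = j^2 - 4*j - 32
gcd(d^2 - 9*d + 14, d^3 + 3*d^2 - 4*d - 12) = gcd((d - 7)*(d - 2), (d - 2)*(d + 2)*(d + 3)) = d - 2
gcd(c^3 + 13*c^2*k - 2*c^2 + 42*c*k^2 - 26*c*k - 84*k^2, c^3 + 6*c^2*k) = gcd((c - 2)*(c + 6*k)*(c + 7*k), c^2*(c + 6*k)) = c + 6*k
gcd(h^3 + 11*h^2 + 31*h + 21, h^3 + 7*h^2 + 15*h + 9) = h^2 + 4*h + 3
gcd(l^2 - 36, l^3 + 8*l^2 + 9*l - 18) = l + 6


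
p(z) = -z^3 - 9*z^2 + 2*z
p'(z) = -3*z^2 - 18*z + 2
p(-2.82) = -54.79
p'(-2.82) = 28.90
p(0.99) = -7.81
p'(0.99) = -18.76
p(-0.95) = -9.17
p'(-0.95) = 16.39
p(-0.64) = -4.70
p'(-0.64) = 12.29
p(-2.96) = -58.84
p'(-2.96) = 29.00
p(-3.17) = -64.93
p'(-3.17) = 28.91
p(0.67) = -3.00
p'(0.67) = -11.41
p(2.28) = -54.08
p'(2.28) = -54.64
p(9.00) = -1440.00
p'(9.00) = -403.00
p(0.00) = 0.00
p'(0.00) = 2.00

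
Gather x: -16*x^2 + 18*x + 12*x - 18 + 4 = -16*x^2 + 30*x - 14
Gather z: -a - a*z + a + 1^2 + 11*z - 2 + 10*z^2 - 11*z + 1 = -a*z + 10*z^2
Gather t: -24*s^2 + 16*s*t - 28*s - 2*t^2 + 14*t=-24*s^2 - 28*s - 2*t^2 + t*(16*s + 14)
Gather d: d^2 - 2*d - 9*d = d^2 - 11*d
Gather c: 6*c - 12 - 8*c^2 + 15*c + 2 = -8*c^2 + 21*c - 10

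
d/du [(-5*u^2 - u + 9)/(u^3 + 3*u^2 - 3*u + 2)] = (5*u^4 + 2*u^3 - 9*u^2 - 74*u + 25)/(u^6 + 6*u^5 + 3*u^4 - 14*u^3 + 21*u^2 - 12*u + 4)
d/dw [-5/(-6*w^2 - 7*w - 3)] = 5*(-12*w - 7)/(6*w^2 + 7*w + 3)^2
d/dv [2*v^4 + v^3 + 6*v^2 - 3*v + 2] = 8*v^3 + 3*v^2 + 12*v - 3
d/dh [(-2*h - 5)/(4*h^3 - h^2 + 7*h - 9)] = (-8*h^3 + 2*h^2 - 14*h + (2*h + 5)*(12*h^2 - 2*h + 7) + 18)/(4*h^3 - h^2 + 7*h - 9)^2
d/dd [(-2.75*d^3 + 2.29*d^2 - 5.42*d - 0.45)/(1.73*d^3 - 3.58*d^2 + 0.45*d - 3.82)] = (5.8833*d^4 + 16.2782*d^3 + 15.4774*d^2 - 20.7176*d + 20.9069)/(2.9929*d^6 - 12.3868*d^5 + 14.3734*d^4 - 16.4392*d^3 + 27.5537*d^2 - 3.438*d + 14.5924)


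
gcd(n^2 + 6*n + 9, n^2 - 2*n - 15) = n + 3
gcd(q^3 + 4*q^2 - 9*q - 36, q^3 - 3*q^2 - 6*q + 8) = 1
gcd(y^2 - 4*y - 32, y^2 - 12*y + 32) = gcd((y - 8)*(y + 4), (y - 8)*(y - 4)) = y - 8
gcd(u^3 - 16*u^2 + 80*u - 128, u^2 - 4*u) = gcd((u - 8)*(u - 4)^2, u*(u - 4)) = u - 4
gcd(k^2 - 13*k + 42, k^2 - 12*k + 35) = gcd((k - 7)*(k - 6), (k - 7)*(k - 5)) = k - 7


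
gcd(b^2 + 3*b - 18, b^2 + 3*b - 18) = b^2 + 3*b - 18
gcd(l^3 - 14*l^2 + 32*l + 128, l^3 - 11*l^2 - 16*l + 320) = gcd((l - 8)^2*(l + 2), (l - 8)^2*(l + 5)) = l^2 - 16*l + 64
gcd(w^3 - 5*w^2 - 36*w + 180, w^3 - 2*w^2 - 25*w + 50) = w - 5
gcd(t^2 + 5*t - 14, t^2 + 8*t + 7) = t + 7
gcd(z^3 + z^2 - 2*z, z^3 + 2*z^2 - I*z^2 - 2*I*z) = z^2 + 2*z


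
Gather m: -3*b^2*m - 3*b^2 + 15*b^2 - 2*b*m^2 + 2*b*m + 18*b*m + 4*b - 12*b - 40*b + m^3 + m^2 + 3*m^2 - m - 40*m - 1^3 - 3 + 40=12*b^2 - 48*b + m^3 + m^2*(4 - 2*b) + m*(-3*b^2 + 20*b - 41) + 36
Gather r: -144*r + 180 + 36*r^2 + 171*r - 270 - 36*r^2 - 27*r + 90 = 0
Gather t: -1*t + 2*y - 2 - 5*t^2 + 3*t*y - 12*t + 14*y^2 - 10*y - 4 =-5*t^2 + t*(3*y - 13) + 14*y^2 - 8*y - 6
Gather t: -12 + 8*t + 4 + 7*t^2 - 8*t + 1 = 7*t^2 - 7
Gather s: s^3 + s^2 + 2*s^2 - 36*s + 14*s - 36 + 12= s^3 + 3*s^2 - 22*s - 24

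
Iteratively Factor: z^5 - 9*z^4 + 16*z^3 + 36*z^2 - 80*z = (z - 5)*(z^4 - 4*z^3 - 4*z^2 + 16*z) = z*(z - 5)*(z^3 - 4*z^2 - 4*z + 16) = z*(z - 5)*(z + 2)*(z^2 - 6*z + 8) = z*(z - 5)*(z - 4)*(z + 2)*(z - 2)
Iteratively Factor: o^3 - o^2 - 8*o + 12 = (o + 3)*(o^2 - 4*o + 4) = (o - 2)*(o + 3)*(o - 2)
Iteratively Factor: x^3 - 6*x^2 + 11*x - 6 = (x - 2)*(x^2 - 4*x + 3) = (x - 2)*(x - 1)*(x - 3)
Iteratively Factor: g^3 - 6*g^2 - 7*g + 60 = (g - 5)*(g^2 - g - 12) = (g - 5)*(g + 3)*(g - 4)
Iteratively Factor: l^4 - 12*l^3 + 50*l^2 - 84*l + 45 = (l - 1)*(l^3 - 11*l^2 + 39*l - 45) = (l - 5)*(l - 1)*(l^2 - 6*l + 9) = (l - 5)*(l - 3)*(l - 1)*(l - 3)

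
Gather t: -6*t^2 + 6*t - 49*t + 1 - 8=-6*t^2 - 43*t - 7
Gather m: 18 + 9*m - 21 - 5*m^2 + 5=-5*m^2 + 9*m + 2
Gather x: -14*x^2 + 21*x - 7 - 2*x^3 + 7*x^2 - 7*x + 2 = -2*x^3 - 7*x^2 + 14*x - 5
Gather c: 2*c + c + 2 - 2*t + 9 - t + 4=3*c - 3*t + 15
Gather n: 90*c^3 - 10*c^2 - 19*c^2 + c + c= 90*c^3 - 29*c^2 + 2*c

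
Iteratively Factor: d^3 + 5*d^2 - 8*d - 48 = (d + 4)*(d^2 + d - 12) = (d - 3)*(d + 4)*(d + 4)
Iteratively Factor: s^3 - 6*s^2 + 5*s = (s - 5)*(s^2 - s) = s*(s - 5)*(s - 1)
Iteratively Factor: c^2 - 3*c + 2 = (c - 2)*(c - 1)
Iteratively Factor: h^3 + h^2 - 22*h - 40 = (h - 5)*(h^2 + 6*h + 8) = (h - 5)*(h + 4)*(h + 2)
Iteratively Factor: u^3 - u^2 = (u - 1)*(u^2) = u*(u - 1)*(u)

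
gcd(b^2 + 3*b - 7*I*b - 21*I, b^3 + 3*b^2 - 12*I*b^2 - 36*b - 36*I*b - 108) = b + 3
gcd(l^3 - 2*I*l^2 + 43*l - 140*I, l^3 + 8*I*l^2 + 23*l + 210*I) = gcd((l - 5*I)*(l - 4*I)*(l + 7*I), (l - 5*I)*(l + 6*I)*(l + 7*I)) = l^2 + 2*I*l + 35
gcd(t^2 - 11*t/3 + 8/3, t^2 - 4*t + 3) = t - 1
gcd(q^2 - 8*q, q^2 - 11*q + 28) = 1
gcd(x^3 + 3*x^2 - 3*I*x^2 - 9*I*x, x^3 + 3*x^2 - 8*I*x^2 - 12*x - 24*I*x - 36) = x + 3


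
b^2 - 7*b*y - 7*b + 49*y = (b - 7)*(b - 7*y)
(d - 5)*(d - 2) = d^2 - 7*d + 10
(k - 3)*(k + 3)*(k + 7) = k^3 + 7*k^2 - 9*k - 63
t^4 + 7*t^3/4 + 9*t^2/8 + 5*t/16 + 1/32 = (t + 1/4)*(t + 1/2)^3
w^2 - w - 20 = (w - 5)*(w + 4)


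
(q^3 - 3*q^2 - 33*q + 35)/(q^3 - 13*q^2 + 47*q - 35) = (q + 5)/(q - 5)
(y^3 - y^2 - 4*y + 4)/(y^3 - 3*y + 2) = (y - 2)/(y - 1)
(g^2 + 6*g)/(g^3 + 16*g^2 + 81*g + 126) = g/(g^2 + 10*g + 21)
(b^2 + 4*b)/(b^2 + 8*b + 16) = b/(b + 4)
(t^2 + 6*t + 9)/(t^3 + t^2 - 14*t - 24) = (t + 3)/(t^2 - 2*t - 8)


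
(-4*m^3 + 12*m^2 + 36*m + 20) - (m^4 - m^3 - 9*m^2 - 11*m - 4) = -m^4 - 3*m^3 + 21*m^2 + 47*m + 24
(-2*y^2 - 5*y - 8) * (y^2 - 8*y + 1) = -2*y^4 + 11*y^3 + 30*y^2 + 59*y - 8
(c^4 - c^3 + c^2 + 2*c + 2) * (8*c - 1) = 8*c^5 - 9*c^4 + 9*c^3 + 15*c^2 + 14*c - 2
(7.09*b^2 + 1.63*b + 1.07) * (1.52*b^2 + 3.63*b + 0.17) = 10.7768*b^4 + 28.2143*b^3 + 8.7486*b^2 + 4.1612*b + 0.1819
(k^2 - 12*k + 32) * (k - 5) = k^3 - 17*k^2 + 92*k - 160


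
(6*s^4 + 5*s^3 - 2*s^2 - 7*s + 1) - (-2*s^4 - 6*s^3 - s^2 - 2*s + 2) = 8*s^4 + 11*s^3 - s^2 - 5*s - 1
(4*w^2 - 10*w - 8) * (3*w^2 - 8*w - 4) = 12*w^4 - 62*w^3 + 40*w^2 + 104*w + 32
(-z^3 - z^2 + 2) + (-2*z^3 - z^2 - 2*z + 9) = -3*z^3 - 2*z^2 - 2*z + 11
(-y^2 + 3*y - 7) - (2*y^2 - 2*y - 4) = -3*y^2 + 5*y - 3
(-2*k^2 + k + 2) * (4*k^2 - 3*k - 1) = -8*k^4 + 10*k^3 + 7*k^2 - 7*k - 2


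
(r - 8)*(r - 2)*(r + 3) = r^3 - 7*r^2 - 14*r + 48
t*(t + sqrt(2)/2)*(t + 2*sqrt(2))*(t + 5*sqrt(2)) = t^4 + 15*sqrt(2)*t^3/2 + 27*t^2 + 10*sqrt(2)*t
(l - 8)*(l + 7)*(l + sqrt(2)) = l^3 - l^2 + sqrt(2)*l^2 - 56*l - sqrt(2)*l - 56*sqrt(2)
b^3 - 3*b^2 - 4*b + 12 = (b - 3)*(b - 2)*(b + 2)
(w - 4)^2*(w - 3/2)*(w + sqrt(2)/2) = w^4 - 19*w^3/2 + sqrt(2)*w^3/2 - 19*sqrt(2)*w^2/4 + 28*w^2 - 24*w + 14*sqrt(2)*w - 12*sqrt(2)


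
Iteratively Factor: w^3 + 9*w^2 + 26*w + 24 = (w + 3)*(w^2 + 6*w + 8) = (w + 2)*(w + 3)*(w + 4)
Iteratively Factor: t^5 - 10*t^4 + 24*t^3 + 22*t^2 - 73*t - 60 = (t + 1)*(t^4 - 11*t^3 + 35*t^2 - 13*t - 60) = (t + 1)^2*(t^3 - 12*t^2 + 47*t - 60) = (t - 4)*(t + 1)^2*(t^2 - 8*t + 15) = (t - 5)*(t - 4)*(t + 1)^2*(t - 3)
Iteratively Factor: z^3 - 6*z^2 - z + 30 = (z - 5)*(z^2 - z - 6) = (z - 5)*(z + 2)*(z - 3)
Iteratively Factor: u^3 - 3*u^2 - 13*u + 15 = (u + 3)*(u^2 - 6*u + 5) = (u - 5)*(u + 3)*(u - 1)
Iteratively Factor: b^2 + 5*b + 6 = (b + 2)*(b + 3)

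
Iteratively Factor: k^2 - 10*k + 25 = (k - 5)*(k - 5)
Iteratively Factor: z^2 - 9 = (z - 3)*(z + 3)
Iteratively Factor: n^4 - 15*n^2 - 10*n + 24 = (n + 2)*(n^3 - 2*n^2 - 11*n + 12) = (n + 2)*(n + 3)*(n^2 - 5*n + 4) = (n - 1)*(n + 2)*(n + 3)*(n - 4)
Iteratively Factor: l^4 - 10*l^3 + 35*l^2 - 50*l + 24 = (l - 2)*(l^3 - 8*l^2 + 19*l - 12) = (l - 2)*(l - 1)*(l^2 - 7*l + 12) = (l - 3)*(l - 2)*(l - 1)*(l - 4)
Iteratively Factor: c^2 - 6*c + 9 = (c - 3)*(c - 3)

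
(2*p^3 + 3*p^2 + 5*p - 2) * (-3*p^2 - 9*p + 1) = -6*p^5 - 27*p^4 - 40*p^3 - 36*p^2 + 23*p - 2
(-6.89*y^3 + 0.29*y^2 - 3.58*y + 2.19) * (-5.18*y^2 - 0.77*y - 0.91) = 35.6902*y^5 + 3.8031*y^4 + 24.591*y^3 - 8.8515*y^2 + 1.5715*y - 1.9929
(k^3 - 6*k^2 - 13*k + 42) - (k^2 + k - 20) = k^3 - 7*k^2 - 14*k + 62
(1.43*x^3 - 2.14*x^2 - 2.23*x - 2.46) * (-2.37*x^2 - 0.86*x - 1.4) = -3.3891*x^5 + 3.842*x^4 + 5.1235*x^3 + 10.744*x^2 + 5.2376*x + 3.444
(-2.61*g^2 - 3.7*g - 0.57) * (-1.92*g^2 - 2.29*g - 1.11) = 5.0112*g^4 + 13.0809*g^3 + 12.4645*g^2 + 5.4123*g + 0.6327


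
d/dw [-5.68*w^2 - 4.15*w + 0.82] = -11.36*w - 4.15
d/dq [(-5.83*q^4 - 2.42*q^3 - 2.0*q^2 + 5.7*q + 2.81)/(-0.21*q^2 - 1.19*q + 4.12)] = (2.4486*q^5 + 21.3213*q^4 - 90.3188*q^3 - 26.3342*q^2 - 15.2998*q + 26.8279)/(0.0441*q^4 + 0.4998*q^3 - 0.3143*q^2 - 9.8056*q + 16.9744)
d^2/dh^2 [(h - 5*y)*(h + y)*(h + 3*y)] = 6*h - 2*y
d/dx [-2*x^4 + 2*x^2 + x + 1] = -8*x^3 + 4*x + 1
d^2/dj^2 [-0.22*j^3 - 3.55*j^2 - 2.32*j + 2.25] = -1.32*j - 7.1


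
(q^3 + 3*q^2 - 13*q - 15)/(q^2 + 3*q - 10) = (q^2 - 2*q - 3)/(q - 2)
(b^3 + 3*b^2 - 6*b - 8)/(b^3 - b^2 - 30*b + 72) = (b^3 + 3*b^2 - 6*b - 8)/(b^3 - b^2 - 30*b + 72)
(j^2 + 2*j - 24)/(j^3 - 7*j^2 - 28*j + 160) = (j + 6)/(j^2 - 3*j - 40)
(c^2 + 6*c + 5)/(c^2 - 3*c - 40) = (c + 1)/(c - 8)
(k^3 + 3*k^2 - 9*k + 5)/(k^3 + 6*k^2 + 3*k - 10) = (k - 1)/(k + 2)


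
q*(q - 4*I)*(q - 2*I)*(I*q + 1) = I*q^4 + 7*q^3 - 14*I*q^2 - 8*q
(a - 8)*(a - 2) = a^2 - 10*a + 16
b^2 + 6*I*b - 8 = (b + 2*I)*(b + 4*I)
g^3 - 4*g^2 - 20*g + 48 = (g - 6)*(g - 2)*(g + 4)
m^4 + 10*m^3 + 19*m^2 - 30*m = m*(m - 1)*(m + 5)*(m + 6)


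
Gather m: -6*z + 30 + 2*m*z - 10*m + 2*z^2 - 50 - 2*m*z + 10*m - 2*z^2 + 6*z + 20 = 0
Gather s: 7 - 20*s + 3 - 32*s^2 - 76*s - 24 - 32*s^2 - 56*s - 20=-64*s^2 - 152*s - 34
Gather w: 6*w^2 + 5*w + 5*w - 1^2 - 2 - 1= 6*w^2 + 10*w - 4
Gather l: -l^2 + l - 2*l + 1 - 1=-l^2 - l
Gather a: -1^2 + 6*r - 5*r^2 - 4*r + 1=-5*r^2 + 2*r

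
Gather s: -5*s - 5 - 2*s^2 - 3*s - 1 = -2*s^2 - 8*s - 6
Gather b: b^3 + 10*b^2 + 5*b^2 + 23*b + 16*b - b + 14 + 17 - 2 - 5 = b^3 + 15*b^2 + 38*b + 24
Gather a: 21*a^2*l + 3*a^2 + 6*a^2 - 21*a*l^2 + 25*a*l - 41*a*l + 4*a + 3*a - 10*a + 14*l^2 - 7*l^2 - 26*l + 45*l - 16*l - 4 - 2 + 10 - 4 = a^2*(21*l + 9) + a*(-21*l^2 - 16*l - 3) + 7*l^2 + 3*l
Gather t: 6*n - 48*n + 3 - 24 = -42*n - 21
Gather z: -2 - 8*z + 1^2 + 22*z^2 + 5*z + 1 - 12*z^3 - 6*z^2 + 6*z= -12*z^3 + 16*z^2 + 3*z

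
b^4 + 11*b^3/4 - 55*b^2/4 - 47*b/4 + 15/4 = (b - 3)*(b - 1/4)*(b + 1)*(b + 5)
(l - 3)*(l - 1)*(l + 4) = l^3 - 13*l + 12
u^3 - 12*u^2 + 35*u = u*(u - 7)*(u - 5)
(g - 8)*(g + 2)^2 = g^3 - 4*g^2 - 28*g - 32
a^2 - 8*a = a*(a - 8)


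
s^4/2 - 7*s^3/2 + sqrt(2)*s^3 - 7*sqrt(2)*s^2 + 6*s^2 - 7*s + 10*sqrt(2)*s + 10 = (s/2 + sqrt(2)/2)*(s - 5)*(s - 2)*(s + sqrt(2))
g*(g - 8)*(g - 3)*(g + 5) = g^4 - 6*g^3 - 31*g^2 + 120*g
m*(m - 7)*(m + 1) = m^3 - 6*m^2 - 7*m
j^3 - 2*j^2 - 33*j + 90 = (j - 5)*(j - 3)*(j + 6)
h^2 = h^2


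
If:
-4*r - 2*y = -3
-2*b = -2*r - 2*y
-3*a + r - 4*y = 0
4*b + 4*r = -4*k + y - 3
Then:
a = 1/4 - 3*y/2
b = y/2 + 3/4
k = y/4 - 9/4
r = 3/4 - y/2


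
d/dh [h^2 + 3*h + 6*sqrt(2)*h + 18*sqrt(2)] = 2*h + 3 + 6*sqrt(2)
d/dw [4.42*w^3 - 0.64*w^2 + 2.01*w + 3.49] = 13.26*w^2 - 1.28*w + 2.01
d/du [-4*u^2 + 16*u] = 16 - 8*u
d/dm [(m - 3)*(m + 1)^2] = (m + 1)*(3*m - 5)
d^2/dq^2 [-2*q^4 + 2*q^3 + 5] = 12*q*(1 - 2*q)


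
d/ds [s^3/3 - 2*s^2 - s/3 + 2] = s^2 - 4*s - 1/3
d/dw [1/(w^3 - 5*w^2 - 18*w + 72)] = (-3*w^2 + 10*w + 18)/(w^3 - 5*w^2 - 18*w + 72)^2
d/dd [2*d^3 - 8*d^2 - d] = 6*d^2 - 16*d - 1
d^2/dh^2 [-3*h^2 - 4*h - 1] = -6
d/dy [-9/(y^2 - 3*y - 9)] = 9*(2*y - 3)/(-y^2 + 3*y + 9)^2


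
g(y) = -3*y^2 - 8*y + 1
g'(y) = -6*y - 8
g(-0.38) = 3.61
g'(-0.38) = -5.72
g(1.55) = -18.61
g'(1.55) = -17.30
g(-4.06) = -15.97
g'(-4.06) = 16.36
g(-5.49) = -45.50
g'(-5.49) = 24.94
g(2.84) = -45.92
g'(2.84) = -25.04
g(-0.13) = 1.99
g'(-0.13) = -7.22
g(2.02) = -27.40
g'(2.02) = -20.12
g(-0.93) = 5.85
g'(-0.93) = -2.42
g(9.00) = -314.00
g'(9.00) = -62.00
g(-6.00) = -59.00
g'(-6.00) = 28.00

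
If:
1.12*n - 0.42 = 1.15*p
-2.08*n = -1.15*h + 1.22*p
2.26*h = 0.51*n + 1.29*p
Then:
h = -0.14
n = 0.09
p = -0.28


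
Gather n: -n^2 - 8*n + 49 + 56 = -n^2 - 8*n + 105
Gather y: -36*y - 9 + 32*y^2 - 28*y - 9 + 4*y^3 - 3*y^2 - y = 4*y^3 + 29*y^2 - 65*y - 18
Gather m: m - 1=m - 1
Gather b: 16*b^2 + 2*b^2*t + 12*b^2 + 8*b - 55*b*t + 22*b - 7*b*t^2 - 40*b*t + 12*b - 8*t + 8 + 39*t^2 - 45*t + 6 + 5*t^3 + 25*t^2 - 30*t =b^2*(2*t + 28) + b*(-7*t^2 - 95*t + 42) + 5*t^3 + 64*t^2 - 83*t + 14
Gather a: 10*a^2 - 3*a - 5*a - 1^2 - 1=10*a^2 - 8*a - 2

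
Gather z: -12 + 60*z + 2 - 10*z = 50*z - 10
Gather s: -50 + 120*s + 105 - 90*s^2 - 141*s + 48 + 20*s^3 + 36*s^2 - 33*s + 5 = 20*s^3 - 54*s^2 - 54*s + 108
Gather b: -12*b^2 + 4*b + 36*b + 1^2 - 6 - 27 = -12*b^2 + 40*b - 32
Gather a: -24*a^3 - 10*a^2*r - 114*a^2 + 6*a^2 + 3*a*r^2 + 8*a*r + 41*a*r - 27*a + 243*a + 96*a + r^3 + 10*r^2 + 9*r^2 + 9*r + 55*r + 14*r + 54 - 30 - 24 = -24*a^3 + a^2*(-10*r - 108) + a*(3*r^2 + 49*r + 312) + r^3 + 19*r^2 + 78*r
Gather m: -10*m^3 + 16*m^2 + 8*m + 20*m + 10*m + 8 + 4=-10*m^3 + 16*m^2 + 38*m + 12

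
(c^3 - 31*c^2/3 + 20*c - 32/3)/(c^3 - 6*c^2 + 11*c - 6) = (3*c^2 - 28*c + 32)/(3*(c^2 - 5*c + 6))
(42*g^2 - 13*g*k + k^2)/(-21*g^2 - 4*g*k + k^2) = (-6*g + k)/(3*g + k)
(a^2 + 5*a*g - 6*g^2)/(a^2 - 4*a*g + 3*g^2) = (a + 6*g)/(a - 3*g)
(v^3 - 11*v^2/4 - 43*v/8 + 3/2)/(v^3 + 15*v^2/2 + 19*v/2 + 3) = (8*v^3 - 22*v^2 - 43*v + 12)/(4*(2*v^3 + 15*v^2 + 19*v + 6))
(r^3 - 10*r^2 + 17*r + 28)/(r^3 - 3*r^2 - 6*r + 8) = (r^2 - 6*r - 7)/(r^2 + r - 2)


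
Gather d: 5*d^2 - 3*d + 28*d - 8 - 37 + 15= 5*d^2 + 25*d - 30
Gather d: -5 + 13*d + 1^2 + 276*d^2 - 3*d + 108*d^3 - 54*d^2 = 108*d^3 + 222*d^2 + 10*d - 4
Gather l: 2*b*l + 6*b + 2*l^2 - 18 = 2*b*l + 6*b + 2*l^2 - 18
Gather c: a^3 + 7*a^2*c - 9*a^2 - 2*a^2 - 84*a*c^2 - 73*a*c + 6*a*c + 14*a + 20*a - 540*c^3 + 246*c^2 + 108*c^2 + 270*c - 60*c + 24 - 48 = a^3 - 11*a^2 + 34*a - 540*c^3 + c^2*(354 - 84*a) + c*(7*a^2 - 67*a + 210) - 24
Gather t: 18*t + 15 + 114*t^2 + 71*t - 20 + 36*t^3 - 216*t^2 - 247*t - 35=36*t^3 - 102*t^2 - 158*t - 40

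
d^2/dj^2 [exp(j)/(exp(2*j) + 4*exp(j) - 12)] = (exp(4*j) - 4*exp(3*j) + 72*exp(2*j) + 48*exp(j) + 144)*exp(j)/(exp(6*j) + 12*exp(5*j) + 12*exp(4*j) - 224*exp(3*j) - 144*exp(2*j) + 1728*exp(j) - 1728)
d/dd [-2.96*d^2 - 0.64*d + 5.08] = -5.92*d - 0.64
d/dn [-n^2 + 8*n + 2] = 8 - 2*n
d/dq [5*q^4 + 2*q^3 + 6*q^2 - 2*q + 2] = 20*q^3 + 6*q^2 + 12*q - 2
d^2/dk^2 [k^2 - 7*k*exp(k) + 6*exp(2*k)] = -7*k*exp(k) + 24*exp(2*k) - 14*exp(k) + 2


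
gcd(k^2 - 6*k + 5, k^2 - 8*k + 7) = k - 1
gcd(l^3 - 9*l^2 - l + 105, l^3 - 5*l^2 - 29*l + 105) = l - 7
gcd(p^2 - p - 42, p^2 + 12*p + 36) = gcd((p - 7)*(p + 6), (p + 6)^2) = p + 6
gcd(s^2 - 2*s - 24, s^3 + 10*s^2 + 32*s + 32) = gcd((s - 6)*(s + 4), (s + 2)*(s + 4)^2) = s + 4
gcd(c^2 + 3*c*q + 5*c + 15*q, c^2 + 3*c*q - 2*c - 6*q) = c + 3*q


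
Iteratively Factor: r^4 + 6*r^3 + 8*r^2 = (r)*(r^3 + 6*r^2 + 8*r) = r*(r + 2)*(r^2 + 4*r) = r*(r + 2)*(r + 4)*(r)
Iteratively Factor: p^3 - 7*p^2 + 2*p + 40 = (p - 5)*(p^2 - 2*p - 8) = (p - 5)*(p - 4)*(p + 2)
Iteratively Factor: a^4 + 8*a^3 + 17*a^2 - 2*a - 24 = (a + 3)*(a^3 + 5*a^2 + 2*a - 8) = (a - 1)*(a + 3)*(a^2 + 6*a + 8) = (a - 1)*(a + 2)*(a + 3)*(a + 4)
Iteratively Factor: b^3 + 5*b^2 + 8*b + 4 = (b + 2)*(b^2 + 3*b + 2) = (b + 1)*(b + 2)*(b + 2)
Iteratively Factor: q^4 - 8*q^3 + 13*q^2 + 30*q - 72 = (q - 3)*(q^3 - 5*q^2 - 2*q + 24) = (q - 3)*(q + 2)*(q^2 - 7*q + 12) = (q - 4)*(q - 3)*(q + 2)*(q - 3)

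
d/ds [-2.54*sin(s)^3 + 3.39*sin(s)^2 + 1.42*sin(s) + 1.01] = (-7.62*sin(s)^2 + 6.78*sin(s) + 1.42)*cos(s)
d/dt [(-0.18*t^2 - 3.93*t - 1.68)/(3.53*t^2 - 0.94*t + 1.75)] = (14.0421*t^2 + 11.2308*t - 8.4567)/(12.4609*t^4 - 6.6364*t^3 + 13.2386*t^2 - 3.29*t + 3.0625)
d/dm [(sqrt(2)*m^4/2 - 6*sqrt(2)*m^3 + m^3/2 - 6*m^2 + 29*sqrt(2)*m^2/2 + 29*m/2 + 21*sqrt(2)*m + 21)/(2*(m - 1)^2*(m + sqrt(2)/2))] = (2*sqrt(2)*m^5 - 6*sqrt(2)*m^4 + 4*m^4 - 9*sqrt(2)*m^3 - 12*m^3 - 229*sqrt(2)*m^2 - 20*m^2 - 452*m - 5*sqrt(2)*m - 113*sqrt(2))/(4*(2*m^5 - 6*m^4 + 2*sqrt(2)*m^4 - 6*sqrt(2)*m^3 + 7*m^3 - 5*m^2 + 6*sqrt(2)*m^2 - 2*sqrt(2)*m + 3*m - 1))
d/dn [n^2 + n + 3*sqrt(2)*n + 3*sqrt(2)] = 2*n + 1 + 3*sqrt(2)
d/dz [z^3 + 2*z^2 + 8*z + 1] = 3*z^2 + 4*z + 8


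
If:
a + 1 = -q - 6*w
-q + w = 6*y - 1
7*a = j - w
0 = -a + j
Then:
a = 2/41 - 6*y/41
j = 2/41 - 6*y/41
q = 29/41 - 210*y/41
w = 36*y/41 - 12/41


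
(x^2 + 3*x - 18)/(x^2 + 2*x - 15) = (x + 6)/(x + 5)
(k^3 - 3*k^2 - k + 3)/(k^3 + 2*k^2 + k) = (k^2 - 4*k + 3)/(k*(k + 1))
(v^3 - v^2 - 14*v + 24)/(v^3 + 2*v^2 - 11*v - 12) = (v - 2)/(v + 1)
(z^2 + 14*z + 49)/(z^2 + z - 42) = (z + 7)/(z - 6)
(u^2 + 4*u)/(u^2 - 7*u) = (u + 4)/(u - 7)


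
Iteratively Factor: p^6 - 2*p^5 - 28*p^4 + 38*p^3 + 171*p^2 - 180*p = (p + 4)*(p^5 - 6*p^4 - 4*p^3 + 54*p^2 - 45*p) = (p - 1)*(p + 4)*(p^4 - 5*p^3 - 9*p^2 + 45*p) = p*(p - 1)*(p + 4)*(p^3 - 5*p^2 - 9*p + 45) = p*(p - 3)*(p - 1)*(p + 4)*(p^2 - 2*p - 15) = p*(p - 5)*(p - 3)*(p - 1)*(p + 4)*(p + 3)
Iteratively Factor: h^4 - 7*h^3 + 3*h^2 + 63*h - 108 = (h - 3)*(h^3 - 4*h^2 - 9*h + 36) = (h - 3)^2*(h^2 - h - 12) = (h - 3)^2*(h + 3)*(h - 4)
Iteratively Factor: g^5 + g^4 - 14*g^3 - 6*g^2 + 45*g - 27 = (g - 1)*(g^4 + 2*g^3 - 12*g^2 - 18*g + 27) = (g - 1)*(g + 3)*(g^3 - g^2 - 9*g + 9) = (g - 1)*(g + 3)^2*(g^2 - 4*g + 3) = (g - 3)*(g - 1)*(g + 3)^2*(g - 1)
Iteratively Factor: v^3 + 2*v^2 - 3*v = (v + 3)*(v^2 - v) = (v - 1)*(v + 3)*(v)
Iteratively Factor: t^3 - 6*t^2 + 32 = (t + 2)*(t^2 - 8*t + 16) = (t - 4)*(t + 2)*(t - 4)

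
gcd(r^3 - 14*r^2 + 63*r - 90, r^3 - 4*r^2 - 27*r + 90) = r^2 - 9*r + 18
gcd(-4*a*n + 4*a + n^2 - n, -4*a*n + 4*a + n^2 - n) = 4*a*n - 4*a - n^2 + n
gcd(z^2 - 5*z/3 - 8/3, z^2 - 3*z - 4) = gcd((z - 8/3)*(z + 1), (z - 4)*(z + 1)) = z + 1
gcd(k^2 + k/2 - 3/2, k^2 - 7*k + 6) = k - 1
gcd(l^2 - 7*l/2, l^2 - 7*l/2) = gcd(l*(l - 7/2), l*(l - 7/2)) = l^2 - 7*l/2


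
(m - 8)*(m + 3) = m^2 - 5*m - 24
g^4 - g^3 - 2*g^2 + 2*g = g*(g - 1)*(g - sqrt(2))*(g + sqrt(2))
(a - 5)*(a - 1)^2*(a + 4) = a^4 - 3*a^3 - 17*a^2 + 39*a - 20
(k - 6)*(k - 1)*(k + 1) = k^3 - 6*k^2 - k + 6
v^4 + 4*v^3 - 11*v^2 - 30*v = v*(v - 3)*(v + 2)*(v + 5)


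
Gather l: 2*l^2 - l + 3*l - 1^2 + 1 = 2*l^2 + 2*l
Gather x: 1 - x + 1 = 2 - x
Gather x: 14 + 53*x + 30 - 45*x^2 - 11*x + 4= -45*x^2 + 42*x + 48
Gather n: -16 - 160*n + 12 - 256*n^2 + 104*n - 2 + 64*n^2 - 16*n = -192*n^2 - 72*n - 6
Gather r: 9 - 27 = -18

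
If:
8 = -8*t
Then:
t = -1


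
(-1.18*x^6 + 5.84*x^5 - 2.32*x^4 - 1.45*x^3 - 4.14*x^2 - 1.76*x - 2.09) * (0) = 0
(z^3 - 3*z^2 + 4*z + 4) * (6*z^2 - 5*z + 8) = 6*z^5 - 23*z^4 + 47*z^3 - 20*z^2 + 12*z + 32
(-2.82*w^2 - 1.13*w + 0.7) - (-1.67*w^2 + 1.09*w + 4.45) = -1.15*w^2 - 2.22*w - 3.75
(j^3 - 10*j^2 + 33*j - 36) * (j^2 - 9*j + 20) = j^5 - 19*j^4 + 143*j^3 - 533*j^2 + 984*j - 720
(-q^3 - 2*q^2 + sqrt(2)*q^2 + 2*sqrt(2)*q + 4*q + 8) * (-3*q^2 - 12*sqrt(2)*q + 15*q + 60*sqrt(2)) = 3*q^5 - 9*q^4 + 9*sqrt(2)*q^4 - 66*q^3 - 27*sqrt(2)*q^3 - 138*sqrt(2)*q^2 + 108*q^2 + 144*sqrt(2)*q + 360*q + 480*sqrt(2)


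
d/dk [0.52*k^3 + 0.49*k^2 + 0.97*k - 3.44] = 1.56*k^2 + 0.98*k + 0.97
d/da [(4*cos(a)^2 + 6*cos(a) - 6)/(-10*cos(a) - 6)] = 2*(5*cos(a)^2 + 6*cos(a) + 12)*sin(a)/(5*cos(a) + 3)^2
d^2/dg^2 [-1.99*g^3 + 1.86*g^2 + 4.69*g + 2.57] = 3.72 - 11.94*g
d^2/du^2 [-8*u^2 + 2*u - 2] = -16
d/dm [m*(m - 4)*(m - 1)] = 3*m^2 - 10*m + 4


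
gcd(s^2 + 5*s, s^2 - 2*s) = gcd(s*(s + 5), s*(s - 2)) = s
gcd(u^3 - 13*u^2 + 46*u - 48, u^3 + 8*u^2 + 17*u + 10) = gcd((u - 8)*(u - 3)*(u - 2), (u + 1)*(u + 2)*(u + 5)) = 1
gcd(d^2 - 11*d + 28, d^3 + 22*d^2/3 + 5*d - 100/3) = 1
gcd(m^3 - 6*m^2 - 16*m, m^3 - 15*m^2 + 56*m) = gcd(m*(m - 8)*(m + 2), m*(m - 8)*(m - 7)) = m^2 - 8*m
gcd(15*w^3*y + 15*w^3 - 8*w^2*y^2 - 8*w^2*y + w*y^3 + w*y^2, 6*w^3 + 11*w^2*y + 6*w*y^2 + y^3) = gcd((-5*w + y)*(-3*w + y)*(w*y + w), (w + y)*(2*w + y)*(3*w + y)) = 1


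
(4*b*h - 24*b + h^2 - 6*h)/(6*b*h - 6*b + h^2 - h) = (4*b*h - 24*b + h^2 - 6*h)/(6*b*h - 6*b + h^2 - h)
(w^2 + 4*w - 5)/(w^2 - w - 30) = (w - 1)/(w - 6)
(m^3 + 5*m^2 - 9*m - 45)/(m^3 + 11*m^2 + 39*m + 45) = (m - 3)/(m + 3)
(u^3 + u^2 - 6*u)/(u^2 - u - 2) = u*(u + 3)/(u + 1)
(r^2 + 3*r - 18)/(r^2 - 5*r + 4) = (r^2 + 3*r - 18)/(r^2 - 5*r + 4)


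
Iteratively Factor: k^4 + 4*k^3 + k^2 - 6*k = (k + 3)*(k^3 + k^2 - 2*k) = k*(k + 3)*(k^2 + k - 2) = k*(k + 2)*(k + 3)*(k - 1)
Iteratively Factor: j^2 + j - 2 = (j - 1)*(j + 2)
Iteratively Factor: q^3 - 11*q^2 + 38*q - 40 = (q - 2)*(q^2 - 9*q + 20) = (q - 4)*(q - 2)*(q - 5)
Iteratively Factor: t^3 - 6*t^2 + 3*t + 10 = (t - 5)*(t^2 - t - 2) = (t - 5)*(t + 1)*(t - 2)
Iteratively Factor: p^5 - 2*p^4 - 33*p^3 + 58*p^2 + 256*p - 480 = (p - 5)*(p^4 + 3*p^3 - 18*p^2 - 32*p + 96) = (p - 5)*(p - 3)*(p^3 + 6*p^2 - 32) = (p - 5)*(p - 3)*(p + 4)*(p^2 + 2*p - 8) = (p - 5)*(p - 3)*(p - 2)*(p + 4)*(p + 4)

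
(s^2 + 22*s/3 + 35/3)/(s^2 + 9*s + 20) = (s + 7/3)/(s + 4)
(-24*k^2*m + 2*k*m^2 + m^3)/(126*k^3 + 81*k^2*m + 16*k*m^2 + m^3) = m*(-4*k + m)/(21*k^2 + 10*k*m + m^2)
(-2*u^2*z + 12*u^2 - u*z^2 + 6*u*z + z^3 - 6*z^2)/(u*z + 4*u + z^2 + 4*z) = (-2*u*z + 12*u + z^2 - 6*z)/(z + 4)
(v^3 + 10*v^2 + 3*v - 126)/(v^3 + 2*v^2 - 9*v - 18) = (v^2 + 13*v + 42)/(v^2 + 5*v + 6)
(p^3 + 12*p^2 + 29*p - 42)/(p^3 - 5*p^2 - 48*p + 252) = (p^2 + 5*p - 6)/(p^2 - 12*p + 36)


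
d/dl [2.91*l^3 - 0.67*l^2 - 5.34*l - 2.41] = 8.73*l^2 - 1.34*l - 5.34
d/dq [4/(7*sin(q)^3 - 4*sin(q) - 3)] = 4*(4 - 21*sin(q)^2)*cos(q)/(-7*sin(q)^3 + 4*sin(q) + 3)^2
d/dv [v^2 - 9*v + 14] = 2*v - 9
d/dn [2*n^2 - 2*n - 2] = 4*n - 2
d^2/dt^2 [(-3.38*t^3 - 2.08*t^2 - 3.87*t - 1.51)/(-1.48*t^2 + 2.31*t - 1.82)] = (-1.4210854715202e-14*t^5 + 2.8421709430404e-14*t^4 + 49.039204*t^3 - 99.03228*t^2 - 26.344248*t + 54.300442)/(3.241792*t^6 - 15.179472*t^5 + 35.651868*t^4 - 49.659687*t^3 + 43.842162*t^2 - 22.954932*t + 6.028568)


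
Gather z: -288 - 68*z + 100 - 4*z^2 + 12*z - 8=-4*z^2 - 56*z - 196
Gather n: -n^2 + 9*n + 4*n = -n^2 + 13*n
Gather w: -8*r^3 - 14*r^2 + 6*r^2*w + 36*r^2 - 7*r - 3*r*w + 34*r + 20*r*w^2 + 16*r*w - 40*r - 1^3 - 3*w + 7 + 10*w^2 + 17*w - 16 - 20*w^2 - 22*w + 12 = -8*r^3 + 22*r^2 - 13*r + w^2*(20*r - 10) + w*(6*r^2 + 13*r - 8) + 2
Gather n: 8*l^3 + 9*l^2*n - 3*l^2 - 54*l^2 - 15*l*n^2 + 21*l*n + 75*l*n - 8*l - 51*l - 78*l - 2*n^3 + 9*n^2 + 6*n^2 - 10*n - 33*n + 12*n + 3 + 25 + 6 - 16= 8*l^3 - 57*l^2 - 137*l - 2*n^3 + n^2*(15 - 15*l) + n*(9*l^2 + 96*l - 31) + 18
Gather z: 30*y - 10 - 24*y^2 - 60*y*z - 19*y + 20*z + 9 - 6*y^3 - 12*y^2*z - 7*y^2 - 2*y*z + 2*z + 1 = -6*y^3 - 31*y^2 + 11*y + z*(-12*y^2 - 62*y + 22)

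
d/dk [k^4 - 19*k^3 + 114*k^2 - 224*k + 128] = 4*k^3 - 57*k^2 + 228*k - 224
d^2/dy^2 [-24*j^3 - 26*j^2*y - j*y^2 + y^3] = -2*j + 6*y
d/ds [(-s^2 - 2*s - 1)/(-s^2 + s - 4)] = 3*(-s^2 + 2*s + 3)/(s^4 - 2*s^3 + 9*s^2 - 8*s + 16)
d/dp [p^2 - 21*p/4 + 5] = 2*p - 21/4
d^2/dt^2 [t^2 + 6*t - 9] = 2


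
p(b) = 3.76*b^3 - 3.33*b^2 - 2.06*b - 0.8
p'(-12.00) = 1702.18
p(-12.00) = -6952.88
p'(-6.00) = 443.98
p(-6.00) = -920.48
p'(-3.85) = 190.78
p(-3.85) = -256.80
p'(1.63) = 17.05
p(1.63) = 3.28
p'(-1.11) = 19.23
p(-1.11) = -7.76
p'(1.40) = 10.72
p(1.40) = 0.11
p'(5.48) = 300.19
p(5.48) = 506.68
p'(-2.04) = 58.47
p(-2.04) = -42.38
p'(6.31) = 405.04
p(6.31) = 798.27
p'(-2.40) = 78.90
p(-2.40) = -67.02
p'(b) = 11.28*b^2 - 6.66*b - 2.06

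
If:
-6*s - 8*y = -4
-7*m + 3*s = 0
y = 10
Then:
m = -38/7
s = -38/3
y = 10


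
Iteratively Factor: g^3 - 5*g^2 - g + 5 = (g - 1)*(g^2 - 4*g - 5) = (g - 1)*(g + 1)*(g - 5)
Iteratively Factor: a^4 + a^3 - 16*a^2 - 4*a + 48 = (a + 2)*(a^3 - a^2 - 14*a + 24) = (a + 2)*(a + 4)*(a^2 - 5*a + 6) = (a - 3)*(a + 2)*(a + 4)*(a - 2)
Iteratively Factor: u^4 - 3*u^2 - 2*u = (u + 1)*(u^3 - u^2 - 2*u) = (u - 2)*(u + 1)*(u^2 + u) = u*(u - 2)*(u + 1)*(u + 1)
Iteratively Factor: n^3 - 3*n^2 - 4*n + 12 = (n - 3)*(n^2 - 4) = (n - 3)*(n - 2)*(n + 2)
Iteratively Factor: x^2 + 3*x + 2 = (x + 2)*(x + 1)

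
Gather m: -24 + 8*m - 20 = 8*m - 44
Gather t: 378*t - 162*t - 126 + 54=216*t - 72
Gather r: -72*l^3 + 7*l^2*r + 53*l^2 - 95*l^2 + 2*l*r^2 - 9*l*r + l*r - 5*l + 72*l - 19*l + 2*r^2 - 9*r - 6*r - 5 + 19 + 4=-72*l^3 - 42*l^2 + 48*l + r^2*(2*l + 2) + r*(7*l^2 - 8*l - 15) + 18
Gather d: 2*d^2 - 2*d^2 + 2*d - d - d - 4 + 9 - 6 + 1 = 0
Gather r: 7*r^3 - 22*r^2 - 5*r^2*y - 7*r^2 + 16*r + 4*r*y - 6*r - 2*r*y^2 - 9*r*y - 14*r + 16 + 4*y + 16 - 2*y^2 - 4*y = 7*r^3 + r^2*(-5*y - 29) + r*(-2*y^2 - 5*y - 4) - 2*y^2 + 32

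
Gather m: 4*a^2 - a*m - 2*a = 4*a^2 - a*m - 2*a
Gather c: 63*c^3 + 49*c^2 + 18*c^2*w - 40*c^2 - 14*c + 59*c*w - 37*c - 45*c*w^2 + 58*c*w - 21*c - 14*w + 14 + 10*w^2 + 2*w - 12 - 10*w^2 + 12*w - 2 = 63*c^3 + c^2*(18*w + 9) + c*(-45*w^2 + 117*w - 72)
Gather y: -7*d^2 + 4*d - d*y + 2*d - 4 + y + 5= -7*d^2 + 6*d + y*(1 - d) + 1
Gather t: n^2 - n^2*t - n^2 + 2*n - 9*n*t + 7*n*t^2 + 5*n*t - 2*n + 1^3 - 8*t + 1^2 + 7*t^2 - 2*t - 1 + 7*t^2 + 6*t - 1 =t^2*(7*n + 14) + t*(-n^2 - 4*n - 4)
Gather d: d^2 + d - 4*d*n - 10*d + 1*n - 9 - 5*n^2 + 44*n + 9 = d^2 + d*(-4*n - 9) - 5*n^2 + 45*n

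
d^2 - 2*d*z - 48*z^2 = (d - 8*z)*(d + 6*z)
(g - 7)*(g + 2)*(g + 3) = g^3 - 2*g^2 - 29*g - 42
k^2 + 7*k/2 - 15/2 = (k - 3/2)*(k + 5)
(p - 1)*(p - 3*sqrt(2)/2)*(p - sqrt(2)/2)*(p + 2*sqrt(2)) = p^4 - p^3 - 13*p^2/2 + 3*sqrt(2)*p + 13*p/2 - 3*sqrt(2)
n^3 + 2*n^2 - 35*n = n*(n - 5)*(n + 7)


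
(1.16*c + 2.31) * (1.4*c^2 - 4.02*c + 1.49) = 1.624*c^3 - 1.4292*c^2 - 7.5578*c + 3.4419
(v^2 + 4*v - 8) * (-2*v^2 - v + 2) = -2*v^4 - 9*v^3 + 14*v^2 + 16*v - 16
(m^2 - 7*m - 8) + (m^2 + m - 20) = 2*m^2 - 6*m - 28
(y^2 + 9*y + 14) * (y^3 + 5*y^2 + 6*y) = y^5 + 14*y^4 + 65*y^3 + 124*y^2 + 84*y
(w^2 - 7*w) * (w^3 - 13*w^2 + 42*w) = w^5 - 20*w^4 + 133*w^3 - 294*w^2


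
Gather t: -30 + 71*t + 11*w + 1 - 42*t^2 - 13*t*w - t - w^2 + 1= -42*t^2 + t*(70 - 13*w) - w^2 + 11*w - 28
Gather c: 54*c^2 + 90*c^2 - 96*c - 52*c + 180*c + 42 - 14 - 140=144*c^2 + 32*c - 112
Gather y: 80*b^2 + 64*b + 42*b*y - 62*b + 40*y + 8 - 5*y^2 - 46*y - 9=80*b^2 + 2*b - 5*y^2 + y*(42*b - 6) - 1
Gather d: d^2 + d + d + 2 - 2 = d^2 + 2*d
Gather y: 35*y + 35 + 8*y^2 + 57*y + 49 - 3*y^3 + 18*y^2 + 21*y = -3*y^3 + 26*y^2 + 113*y + 84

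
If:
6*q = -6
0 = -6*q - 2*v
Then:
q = -1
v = 3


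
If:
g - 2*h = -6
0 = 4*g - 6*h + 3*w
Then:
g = 18 - 3*w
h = 12 - 3*w/2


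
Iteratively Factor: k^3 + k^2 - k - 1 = (k + 1)*(k^2 - 1) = (k - 1)*(k + 1)*(k + 1)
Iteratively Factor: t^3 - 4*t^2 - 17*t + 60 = (t - 3)*(t^2 - t - 20) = (t - 5)*(t - 3)*(t + 4)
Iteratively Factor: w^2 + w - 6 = (w + 3)*(w - 2)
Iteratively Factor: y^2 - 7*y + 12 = (y - 3)*(y - 4)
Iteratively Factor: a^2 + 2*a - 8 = (a + 4)*(a - 2)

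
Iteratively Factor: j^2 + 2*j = (j)*(j + 2)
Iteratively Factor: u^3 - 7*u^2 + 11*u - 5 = (u - 1)*(u^2 - 6*u + 5) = (u - 1)^2*(u - 5)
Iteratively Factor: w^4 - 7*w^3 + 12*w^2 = (w - 4)*(w^3 - 3*w^2) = w*(w - 4)*(w^2 - 3*w) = w^2*(w - 4)*(w - 3)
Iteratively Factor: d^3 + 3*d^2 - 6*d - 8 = (d - 2)*(d^2 + 5*d + 4) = (d - 2)*(d + 4)*(d + 1)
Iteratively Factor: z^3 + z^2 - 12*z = (z)*(z^2 + z - 12) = z*(z - 3)*(z + 4)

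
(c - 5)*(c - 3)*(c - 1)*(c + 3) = c^4 - 6*c^3 - 4*c^2 + 54*c - 45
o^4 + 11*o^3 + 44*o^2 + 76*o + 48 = (o + 2)^2*(o + 3)*(o + 4)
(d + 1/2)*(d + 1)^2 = d^3 + 5*d^2/2 + 2*d + 1/2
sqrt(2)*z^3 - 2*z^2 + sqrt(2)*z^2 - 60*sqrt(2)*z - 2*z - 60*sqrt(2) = (z - 6*sqrt(2))*(z + 5*sqrt(2))*(sqrt(2)*z + sqrt(2))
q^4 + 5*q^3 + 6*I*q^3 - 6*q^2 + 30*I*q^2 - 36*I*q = q*(q - 1)*(q + 6)*(q + 6*I)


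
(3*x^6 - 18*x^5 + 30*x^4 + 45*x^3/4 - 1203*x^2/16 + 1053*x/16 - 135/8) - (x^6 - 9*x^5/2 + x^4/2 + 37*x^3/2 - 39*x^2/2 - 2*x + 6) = 2*x^6 - 27*x^5/2 + 59*x^4/2 - 29*x^3/4 - 891*x^2/16 + 1085*x/16 - 183/8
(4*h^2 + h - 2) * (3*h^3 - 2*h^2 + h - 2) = 12*h^5 - 5*h^4 - 4*h^3 - 3*h^2 - 4*h + 4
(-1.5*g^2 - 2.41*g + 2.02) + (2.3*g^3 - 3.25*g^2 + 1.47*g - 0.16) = 2.3*g^3 - 4.75*g^2 - 0.94*g + 1.86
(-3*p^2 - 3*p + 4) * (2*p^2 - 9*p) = -6*p^4 + 21*p^3 + 35*p^2 - 36*p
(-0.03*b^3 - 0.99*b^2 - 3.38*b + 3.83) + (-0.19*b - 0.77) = -0.03*b^3 - 0.99*b^2 - 3.57*b + 3.06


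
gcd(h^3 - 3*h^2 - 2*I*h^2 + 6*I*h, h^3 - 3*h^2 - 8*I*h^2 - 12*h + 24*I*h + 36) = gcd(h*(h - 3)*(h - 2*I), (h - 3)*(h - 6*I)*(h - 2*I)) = h^2 + h*(-3 - 2*I) + 6*I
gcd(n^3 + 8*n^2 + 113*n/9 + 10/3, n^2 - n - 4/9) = n + 1/3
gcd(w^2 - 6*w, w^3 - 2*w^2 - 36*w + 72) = w - 6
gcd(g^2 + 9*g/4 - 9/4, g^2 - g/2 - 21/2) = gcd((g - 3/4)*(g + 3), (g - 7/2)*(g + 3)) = g + 3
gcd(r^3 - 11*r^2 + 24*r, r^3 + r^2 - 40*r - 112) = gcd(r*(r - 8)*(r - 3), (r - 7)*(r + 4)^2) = 1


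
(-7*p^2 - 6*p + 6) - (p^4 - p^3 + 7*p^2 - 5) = -p^4 + p^3 - 14*p^2 - 6*p + 11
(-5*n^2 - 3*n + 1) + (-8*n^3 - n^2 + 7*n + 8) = -8*n^3 - 6*n^2 + 4*n + 9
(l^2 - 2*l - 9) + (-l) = l^2 - 3*l - 9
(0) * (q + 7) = 0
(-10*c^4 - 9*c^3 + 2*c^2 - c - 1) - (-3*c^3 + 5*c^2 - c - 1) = -10*c^4 - 6*c^3 - 3*c^2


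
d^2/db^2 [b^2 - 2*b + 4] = 2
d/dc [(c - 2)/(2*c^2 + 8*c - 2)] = (c^2 + 4*c - 2*(c - 2)*(c + 2) - 1)/(2*(c^2 + 4*c - 1)^2)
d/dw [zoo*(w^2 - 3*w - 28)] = zoo*(w + 1)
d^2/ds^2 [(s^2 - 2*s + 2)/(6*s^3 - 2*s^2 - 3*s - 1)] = 2*(36*s^6 - 216*s^5 + 558*s^4 - 200*s^3 - 162*s^2 + 84*s + 21)/(216*s^9 - 216*s^8 - 252*s^7 + 100*s^6 + 198*s^5 + 42*s^4 - 45*s^3 - 33*s^2 - 9*s - 1)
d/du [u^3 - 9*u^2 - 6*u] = 3*u^2 - 18*u - 6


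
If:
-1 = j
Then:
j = -1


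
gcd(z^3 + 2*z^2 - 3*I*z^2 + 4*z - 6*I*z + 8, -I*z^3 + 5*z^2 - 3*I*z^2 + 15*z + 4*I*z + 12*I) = z + I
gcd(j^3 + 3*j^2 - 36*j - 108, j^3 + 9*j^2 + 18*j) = j^2 + 9*j + 18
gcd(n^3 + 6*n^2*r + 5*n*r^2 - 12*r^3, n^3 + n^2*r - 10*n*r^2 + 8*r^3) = -n^2 - 3*n*r + 4*r^2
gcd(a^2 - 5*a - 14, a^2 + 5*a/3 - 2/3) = a + 2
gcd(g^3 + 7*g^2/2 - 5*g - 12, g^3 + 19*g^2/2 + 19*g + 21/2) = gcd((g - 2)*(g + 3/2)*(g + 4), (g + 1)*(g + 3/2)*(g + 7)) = g + 3/2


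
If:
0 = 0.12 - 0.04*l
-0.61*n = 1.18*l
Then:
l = 3.00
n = -5.80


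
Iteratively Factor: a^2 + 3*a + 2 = (a + 2)*(a + 1)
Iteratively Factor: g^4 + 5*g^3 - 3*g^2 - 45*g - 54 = (g + 3)*(g^3 + 2*g^2 - 9*g - 18) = (g + 2)*(g + 3)*(g^2 - 9) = (g - 3)*(g + 2)*(g + 3)*(g + 3)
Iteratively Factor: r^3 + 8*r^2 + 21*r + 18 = (r + 3)*(r^2 + 5*r + 6) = (r + 2)*(r + 3)*(r + 3)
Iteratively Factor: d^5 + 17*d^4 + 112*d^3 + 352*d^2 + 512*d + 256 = (d + 4)*(d^4 + 13*d^3 + 60*d^2 + 112*d + 64) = (d + 4)^2*(d^3 + 9*d^2 + 24*d + 16) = (d + 4)^3*(d^2 + 5*d + 4) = (d + 1)*(d + 4)^3*(d + 4)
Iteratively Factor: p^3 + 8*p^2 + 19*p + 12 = (p + 4)*(p^2 + 4*p + 3) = (p + 3)*(p + 4)*(p + 1)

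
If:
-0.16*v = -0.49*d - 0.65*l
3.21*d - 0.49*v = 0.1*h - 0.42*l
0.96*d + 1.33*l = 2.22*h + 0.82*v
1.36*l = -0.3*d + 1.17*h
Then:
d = 0.00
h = 0.00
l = 0.00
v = 0.00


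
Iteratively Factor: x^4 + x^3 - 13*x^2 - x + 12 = (x - 1)*(x^3 + 2*x^2 - 11*x - 12) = (x - 3)*(x - 1)*(x^2 + 5*x + 4) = (x - 3)*(x - 1)*(x + 1)*(x + 4)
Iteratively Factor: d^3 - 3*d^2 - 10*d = (d - 5)*(d^2 + 2*d) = d*(d - 5)*(d + 2)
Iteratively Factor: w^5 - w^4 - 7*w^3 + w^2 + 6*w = (w)*(w^4 - w^3 - 7*w^2 + w + 6) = w*(w + 2)*(w^3 - 3*w^2 - w + 3) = w*(w + 1)*(w + 2)*(w^2 - 4*w + 3) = w*(w - 3)*(w + 1)*(w + 2)*(w - 1)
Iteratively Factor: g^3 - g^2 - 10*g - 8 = (g + 2)*(g^2 - 3*g - 4) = (g + 1)*(g + 2)*(g - 4)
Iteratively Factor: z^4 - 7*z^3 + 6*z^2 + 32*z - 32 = (z - 4)*(z^3 - 3*z^2 - 6*z + 8) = (z - 4)^2*(z^2 + z - 2) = (z - 4)^2*(z + 2)*(z - 1)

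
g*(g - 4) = g^2 - 4*g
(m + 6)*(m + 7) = m^2 + 13*m + 42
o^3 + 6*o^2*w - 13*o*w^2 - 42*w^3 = (o - 3*w)*(o + 2*w)*(o + 7*w)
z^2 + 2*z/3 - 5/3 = (z - 1)*(z + 5/3)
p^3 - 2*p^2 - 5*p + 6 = (p - 3)*(p - 1)*(p + 2)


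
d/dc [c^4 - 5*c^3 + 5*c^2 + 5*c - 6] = 4*c^3 - 15*c^2 + 10*c + 5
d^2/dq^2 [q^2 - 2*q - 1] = 2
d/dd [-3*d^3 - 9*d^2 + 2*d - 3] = -9*d^2 - 18*d + 2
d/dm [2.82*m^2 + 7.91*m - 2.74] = 5.64*m + 7.91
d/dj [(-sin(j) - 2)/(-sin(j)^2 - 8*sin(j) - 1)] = (-4*sin(j) + cos(j)^2 - 16)*cos(j)/(sin(j)^2 + 8*sin(j) + 1)^2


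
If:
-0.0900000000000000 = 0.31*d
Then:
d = -0.29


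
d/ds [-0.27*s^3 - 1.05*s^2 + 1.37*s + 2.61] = -0.81*s^2 - 2.1*s + 1.37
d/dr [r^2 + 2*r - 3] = 2*r + 2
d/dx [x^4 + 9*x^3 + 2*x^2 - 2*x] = 4*x^3 + 27*x^2 + 4*x - 2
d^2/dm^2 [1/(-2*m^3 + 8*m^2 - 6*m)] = (m*(3*m - 4)*(m^2 - 4*m + 3) - (3*m^2 - 8*m + 3)^2)/(m^3*(m^2 - 4*m + 3)^3)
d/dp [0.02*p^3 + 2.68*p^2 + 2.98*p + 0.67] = 0.06*p^2 + 5.36*p + 2.98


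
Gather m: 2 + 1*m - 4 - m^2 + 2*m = -m^2 + 3*m - 2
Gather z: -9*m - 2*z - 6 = -9*m - 2*z - 6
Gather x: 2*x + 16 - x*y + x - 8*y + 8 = x*(3 - y) - 8*y + 24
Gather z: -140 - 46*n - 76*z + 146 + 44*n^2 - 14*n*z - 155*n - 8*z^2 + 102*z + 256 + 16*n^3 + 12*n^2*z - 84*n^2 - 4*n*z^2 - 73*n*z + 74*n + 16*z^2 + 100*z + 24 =16*n^3 - 40*n^2 - 127*n + z^2*(8 - 4*n) + z*(12*n^2 - 87*n + 126) + 286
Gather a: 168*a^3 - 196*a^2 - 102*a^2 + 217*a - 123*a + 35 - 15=168*a^3 - 298*a^2 + 94*a + 20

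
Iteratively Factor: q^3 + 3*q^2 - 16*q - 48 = (q + 4)*(q^2 - q - 12) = (q - 4)*(q + 4)*(q + 3)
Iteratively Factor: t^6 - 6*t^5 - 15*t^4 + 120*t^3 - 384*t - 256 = (t - 4)*(t^5 - 2*t^4 - 23*t^3 + 28*t^2 + 112*t + 64) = (t - 4)^2*(t^4 + 2*t^3 - 15*t^2 - 32*t - 16) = (t - 4)^2*(t + 1)*(t^3 + t^2 - 16*t - 16) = (t - 4)^2*(t + 1)^2*(t^2 - 16) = (t - 4)^2*(t + 1)^2*(t + 4)*(t - 4)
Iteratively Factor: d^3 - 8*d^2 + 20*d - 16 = (d - 4)*(d^2 - 4*d + 4) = (d - 4)*(d - 2)*(d - 2)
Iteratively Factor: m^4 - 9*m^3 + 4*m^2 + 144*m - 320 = (m - 5)*(m^3 - 4*m^2 - 16*m + 64) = (m - 5)*(m - 4)*(m^2 - 16) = (m - 5)*(m - 4)^2*(m + 4)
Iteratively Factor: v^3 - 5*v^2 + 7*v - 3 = (v - 1)*(v^2 - 4*v + 3) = (v - 3)*(v - 1)*(v - 1)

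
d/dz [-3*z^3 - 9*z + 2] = -9*z^2 - 9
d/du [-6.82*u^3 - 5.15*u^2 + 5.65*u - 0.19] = -20.46*u^2 - 10.3*u + 5.65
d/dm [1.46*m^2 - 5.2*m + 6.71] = 2.92*m - 5.2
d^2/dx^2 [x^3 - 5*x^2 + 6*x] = 6*x - 10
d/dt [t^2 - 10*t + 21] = 2*t - 10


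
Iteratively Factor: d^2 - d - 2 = (d - 2)*(d + 1)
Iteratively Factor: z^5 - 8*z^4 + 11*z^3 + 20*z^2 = (z + 1)*(z^4 - 9*z^3 + 20*z^2) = (z - 5)*(z + 1)*(z^3 - 4*z^2) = z*(z - 5)*(z + 1)*(z^2 - 4*z) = z^2*(z - 5)*(z + 1)*(z - 4)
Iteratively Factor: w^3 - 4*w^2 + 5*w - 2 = (w - 1)*(w^2 - 3*w + 2) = (w - 1)^2*(w - 2)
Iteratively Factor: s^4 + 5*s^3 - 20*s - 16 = (s + 4)*(s^3 + s^2 - 4*s - 4) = (s + 2)*(s + 4)*(s^2 - s - 2) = (s + 1)*(s + 2)*(s + 4)*(s - 2)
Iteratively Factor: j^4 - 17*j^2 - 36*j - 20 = (j + 1)*(j^3 - j^2 - 16*j - 20) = (j - 5)*(j + 1)*(j^2 + 4*j + 4) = (j - 5)*(j + 1)*(j + 2)*(j + 2)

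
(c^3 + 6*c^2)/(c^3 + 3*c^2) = (c + 6)/(c + 3)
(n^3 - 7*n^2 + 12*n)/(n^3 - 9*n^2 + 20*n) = (n - 3)/(n - 5)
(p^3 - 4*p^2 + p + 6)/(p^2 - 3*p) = p - 1 - 2/p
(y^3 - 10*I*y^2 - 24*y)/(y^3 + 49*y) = (y^2 - 10*I*y - 24)/(y^2 + 49)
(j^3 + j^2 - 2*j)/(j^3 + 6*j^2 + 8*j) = (j - 1)/(j + 4)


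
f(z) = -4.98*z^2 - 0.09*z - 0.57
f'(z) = -9.96*z - 0.09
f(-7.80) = -302.85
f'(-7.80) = 77.60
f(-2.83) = -40.20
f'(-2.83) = 28.10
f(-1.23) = -7.99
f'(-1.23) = 12.16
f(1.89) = -18.53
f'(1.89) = -18.91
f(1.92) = -19.10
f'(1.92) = -19.21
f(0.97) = -5.34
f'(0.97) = -9.75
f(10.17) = -516.56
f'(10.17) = -101.38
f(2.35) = -28.28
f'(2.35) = -23.50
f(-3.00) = -45.12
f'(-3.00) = 29.79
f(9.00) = -404.76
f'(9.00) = -89.73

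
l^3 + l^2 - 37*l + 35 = (l - 5)*(l - 1)*(l + 7)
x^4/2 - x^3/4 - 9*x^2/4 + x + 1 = (x/2 + 1)*(x - 2)*(x - 1)*(x + 1/2)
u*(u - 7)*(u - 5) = u^3 - 12*u^2 + 35*u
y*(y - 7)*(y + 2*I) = y^3 - 7*y^2 + 2*I*y^2 - 14*I*y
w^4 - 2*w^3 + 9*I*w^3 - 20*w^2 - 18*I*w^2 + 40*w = w*(w - 2)*(w + 4*I)*(w + 5*I)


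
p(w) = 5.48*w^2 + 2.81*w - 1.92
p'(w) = 10.96*w + 2.81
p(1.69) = 18.48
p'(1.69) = 21.33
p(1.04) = 6.93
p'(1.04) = 14.21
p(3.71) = 83.93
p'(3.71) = 43.47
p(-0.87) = -0.22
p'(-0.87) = -6.73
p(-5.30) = 137.12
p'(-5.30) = -55.28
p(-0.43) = -2.12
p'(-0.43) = -1.90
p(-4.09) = 78.26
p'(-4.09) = -42.02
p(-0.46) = -2.05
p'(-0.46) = -2.23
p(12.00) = 820.92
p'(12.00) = 134.33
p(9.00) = 467.25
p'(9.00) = 101.45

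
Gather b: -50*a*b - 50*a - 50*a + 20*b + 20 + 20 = -100*a + b*(20 - 50*a) + 40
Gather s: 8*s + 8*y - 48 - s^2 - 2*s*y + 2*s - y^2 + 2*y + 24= -s^2 + s*(10 - 2*y) - y^2 + 10*y - 24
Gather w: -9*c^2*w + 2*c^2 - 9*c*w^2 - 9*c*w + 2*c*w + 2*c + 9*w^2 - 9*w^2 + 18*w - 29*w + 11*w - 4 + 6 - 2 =2*c^2 - 9*c*w^2 + 2*c + w*(-9*c^2 - 7*c)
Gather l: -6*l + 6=6 - 6*l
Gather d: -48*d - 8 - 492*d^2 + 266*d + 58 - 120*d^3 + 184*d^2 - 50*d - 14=-120*d^3 - 308*d^2 + 168*d + 36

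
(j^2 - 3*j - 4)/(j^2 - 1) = (j - 4)/(j - 1)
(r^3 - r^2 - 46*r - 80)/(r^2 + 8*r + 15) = (r^2 - 6*r - 16)/(r + 3)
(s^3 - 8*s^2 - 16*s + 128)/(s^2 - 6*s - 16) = (s^2 - 16)/(s + 2)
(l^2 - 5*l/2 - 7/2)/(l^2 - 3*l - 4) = (l - 7/2)/(l - 4)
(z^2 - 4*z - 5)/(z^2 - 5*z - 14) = (-z^2 + 4*z + 5)/(-z^2 + 5*z + 14)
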